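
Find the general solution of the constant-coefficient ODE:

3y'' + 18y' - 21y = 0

Characteristic equation: 3r² + 18r - 21 = 0
Divide by 3: r² + 6r - 7 = 0
Roots: r = 1, -7 (distinct real)
General solution: y = C₁e^x + C₂e^(-7x)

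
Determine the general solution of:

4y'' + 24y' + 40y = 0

Characteristic equation: 4r² + 24r + 40 = 0
Divide by 4: r² + 6r + 10 = 0
Roots: r = -3 ± i (complex conjugates)
General solution: y = e^(-3x)(C₁cos(x) + C₂sin(x))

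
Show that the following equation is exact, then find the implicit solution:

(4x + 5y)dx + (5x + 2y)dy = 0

Verify exactness: ∂M/∂y = ∂N/∂x ✓
Find F(x,y) such that ∂F/∂x = M, ∂F/∂y = N
Solution: 2x² + 5xy + y² = C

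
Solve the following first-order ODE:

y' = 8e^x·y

Separating variables and integrating:
ln|y| = 8e^x + C

General solution: y = Ce^(8e^x)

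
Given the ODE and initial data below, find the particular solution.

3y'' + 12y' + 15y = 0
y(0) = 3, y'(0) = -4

General solution: y = e^(-2x)(C₁cos(x) + C₂sin(x))
Complex roots r = -2 ± i
Applying ICs: C₁ = 3, C₂ = 2
Particular solution: y = e^(-2x)(3cos(x) + 2sin(x))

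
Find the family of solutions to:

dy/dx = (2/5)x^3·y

Separating variables and integrating:
ln|y| = x^4/10 + C

General solution: y = Ce^(x^4/10)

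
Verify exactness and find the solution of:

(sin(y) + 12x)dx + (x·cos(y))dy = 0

Verify exactness: ∂M/∂y = ∂N/∂x ✓
Find F(x,y) such that ∂F/∂x = M, ∂F/∂y = N
Solution: x·sin(y) + 6x² = C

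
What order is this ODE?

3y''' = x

The order is 3 (highest derivative is of order 3).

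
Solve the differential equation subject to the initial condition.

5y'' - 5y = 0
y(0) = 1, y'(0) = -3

General solution: y = C₁e^x + C₂e^(-x)
Applying ICs: C₁ = -1, C₂ = 2
Particular solution: y = -e^x + 2e^(-x)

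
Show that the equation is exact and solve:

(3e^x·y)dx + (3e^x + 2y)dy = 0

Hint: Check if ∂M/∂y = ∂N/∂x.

Verify exactness: ∂M/∂y = ∂N/∂x ✓
Find F(x,y) such that ∂F/∂x = M, ∂F/∂y = N
Solution: 3e^x·y + y² = C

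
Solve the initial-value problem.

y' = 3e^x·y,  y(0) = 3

General solution: y = Ce^(3e^x)
Applying IC y(0) = 3:
Particular solution: y = 3e^(3(e^x - 1))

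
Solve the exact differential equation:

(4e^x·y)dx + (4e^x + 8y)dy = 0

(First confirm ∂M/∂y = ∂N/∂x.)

Verify exactness: ∂M/∂y = ∂N/∂x ✓
Find F(x,y) such that ∂F/∂x = M, ∂F/∂y = N
Solution: 4e^x·y + 4y² = C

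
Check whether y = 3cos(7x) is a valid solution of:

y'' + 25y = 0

Verification:
y'' = -147cos(7x)
y'' + 25y ≠ 0 (frequency mismatch: got 49 instead of 25)

No, it is not a solution.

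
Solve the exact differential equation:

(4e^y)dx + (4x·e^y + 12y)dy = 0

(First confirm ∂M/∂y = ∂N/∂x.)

Verify exactness: ∂M/∂y = ∂N/∂x ✓
Find F(x,y) such that ∂F/∂x = M, ∂F/∂y = N
Solution: 4x·e^y + 6y² = C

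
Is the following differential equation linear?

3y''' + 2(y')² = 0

No. Nonlinear ((y')² term)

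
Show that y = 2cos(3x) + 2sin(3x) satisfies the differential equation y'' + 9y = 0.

Verification:
y'' = -18cos(3x) - 18sin(3x)
y'' + 9y = 0 ✓

Yes, it is a solution.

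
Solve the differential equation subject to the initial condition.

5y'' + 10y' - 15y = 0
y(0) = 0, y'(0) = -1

General solution: y = C₁e^x + C₂e^(-3x)
Applying ICs: C₁ = -1/4, C₂ = 1/4
Particular solution: y = -(1/4)e^x + (1/4)e^(-3x)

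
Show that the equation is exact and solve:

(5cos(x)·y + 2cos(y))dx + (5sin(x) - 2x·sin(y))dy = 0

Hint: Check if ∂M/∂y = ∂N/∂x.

Verify exactness: ∂M/∂y = ∂N/∂x ✓
Find F(x,y) such that ∂F/∂x = M, ∂F/∂y = N
Solution: 5sin(x)·y + 2x·cos(y) = C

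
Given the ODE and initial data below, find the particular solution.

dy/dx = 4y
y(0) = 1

General solution: y = Ce^(4x)
Applying IC y(0) = 1:
Particular solution: y = e^(4x)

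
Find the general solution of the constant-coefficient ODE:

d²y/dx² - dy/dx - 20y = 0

Characteristic equation: r² - r - 20 = 0
Roots: r = 5, -4 (distinct real)
General solution: y = C₁e^(5x) + C₂e^(-4x)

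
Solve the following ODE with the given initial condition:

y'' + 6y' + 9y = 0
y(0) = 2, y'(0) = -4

General solution: y = (C₁ + C₂x)e^(-3x)
Repeated root r = -3
Applying ICs: C₁ = 2, C₂ = 2
Particular solution: y = (2 + 2x)e^(-3x)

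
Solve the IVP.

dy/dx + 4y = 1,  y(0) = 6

General solution: y = 1/4 + Ce^(-4x)
Applying y(0) = 6: C = 6 - 1/4 = 23/4
Particular solution: y = 1/4 + (23/4)e^(-4x)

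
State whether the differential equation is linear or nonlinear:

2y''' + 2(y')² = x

Nonlinear ((y')² term)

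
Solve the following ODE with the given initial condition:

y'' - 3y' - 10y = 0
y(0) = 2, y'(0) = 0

General solution: y = C₁e^(5x) + C₂e^(-2x)
Applying ICs: C₁ = 4/7, C₂ = 10/7
Particular solution: y = (4/7)e^(5x) + (10/7)e^(-2x)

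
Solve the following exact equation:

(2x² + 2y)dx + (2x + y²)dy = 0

Verify exactness: ∂M/∂y = ∂N/∂x ✓
Find F(x,y) such that ∂F/∂x = M, ∂F/∂y = N
Solution: 2x³/3 + 2xy + y³/3 = C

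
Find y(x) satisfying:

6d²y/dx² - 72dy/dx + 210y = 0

Characteristic equation: 6r² - 72r + 210 = 0
Divide by 6: r² - 12r + 35 = 0
Roots: r = 7, 5 (distinct real)
General solution: y = C₁e^(7x) + C₂e^(5x)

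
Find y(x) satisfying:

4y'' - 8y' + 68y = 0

Characteristic equation: 4r² - 8r + 68 = 0
Divide by 4: r² - 2r + 17 = 0
Roots: r = 1 ± 4i (complex conjugates)
General solution: y = e^x(C₁cos(4x) + C₂sin(4x))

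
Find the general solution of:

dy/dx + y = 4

Using integrating factor method:

General solution: y = 4 + Ce^(-x)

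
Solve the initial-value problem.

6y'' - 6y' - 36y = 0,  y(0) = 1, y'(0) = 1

General solution: y = C₁e^(3x) + C₂e^(-2x)
Applying ICs: C₁ = 3/5, C₂ = 2/5
Particular solution: y = (3/5)e^(3x) + (2/5)e^(-2x)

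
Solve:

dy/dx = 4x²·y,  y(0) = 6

General solution: y = Ce^(4x³/3)
Applying IC y(0) = 6:
Particular solution: y = 6e^(4x³/3)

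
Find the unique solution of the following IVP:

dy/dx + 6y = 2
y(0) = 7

General solution: y = 1/3 + Ce^(-6x)
Applying y(0) = 7: C = 7 - 1/3 = 20/3
Particular solution: y = 1/3 + (20/3)e^(-6x)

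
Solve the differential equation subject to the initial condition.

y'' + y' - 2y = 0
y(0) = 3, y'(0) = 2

General solution: y = C₁e^x + C₂e^(-2x)
Applying ICs: C₁ = 8/3, C₂ = 1/3
Particular solution: y = (8/3)e^x + (1/3)e^(-2x)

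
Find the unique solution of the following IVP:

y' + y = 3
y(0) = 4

General solution: y = 3 + Ce^(-x)
Applying y(0) = 4: C = 4 - 3 = 1
Particular solution: y = 3 + e^(-x)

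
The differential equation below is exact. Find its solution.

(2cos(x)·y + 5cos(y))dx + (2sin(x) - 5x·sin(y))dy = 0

Verify exactness: ∂M/∂y = ∂N/∂x ✓
Find F(x,y) such that ∂F/∂x = M, ∂F/∂y = N
Solution: 2sin(x)·y + 5x·cos(y) = C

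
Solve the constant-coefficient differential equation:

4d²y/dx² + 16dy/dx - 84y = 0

Characteristic equation: 4r² + 16r - 84 = 0
Divide by 4: r² + 4r - 21 = 0
Roots: r = 3, -7 (distinct real)
General solution: y = C₁e^(3x) + C₂e^(-7x)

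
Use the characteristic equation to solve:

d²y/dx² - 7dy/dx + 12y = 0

Characteristic equation: r² - 7r + 12 = 0
Roots: r = 4, 3 (distinct real)
General solution: y = C₁e^(4x) + C₂e^(3x)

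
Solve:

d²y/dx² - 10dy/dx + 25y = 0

Characteristic equation: r² - 10r + 25 = 0
Factored: (r - 5)² = 0
Repeated root: r = 5
General solution: y = (C₁ + C₂x)e^(5x)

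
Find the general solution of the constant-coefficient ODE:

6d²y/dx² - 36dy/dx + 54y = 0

Characteristic equation: 6r² - 36r + 54 = 0
Divide by 6: r² - 6r + 9 = 0
Factored: (r - 3)² = 0
Repeated root: r = 3
General solution: y = (C₁ + C₂x)e^(3x)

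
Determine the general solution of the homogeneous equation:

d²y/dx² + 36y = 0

Characteristic equation: r² + 36 = 0
Roots: r = ±6i (complex conjugates)
General solution: y = C₁cos(6x) + C₂sin(6x)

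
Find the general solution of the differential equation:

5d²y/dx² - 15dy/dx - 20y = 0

Characteristic equation: 5r² - 15r - 20 = 0
Divide by 5: r² - 3r - 4 = 0
Roots: r = 4, -1 (distinct real)
General solution: y = C₁e^(4x) + C₂e^(-x)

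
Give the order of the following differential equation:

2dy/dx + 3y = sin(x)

The order is 1 (highest derivative is of order 1).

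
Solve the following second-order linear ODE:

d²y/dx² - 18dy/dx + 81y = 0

Characteristic equation: r² - 18r + 81 = 0
Factored: (r - 9)² = 0
Repeated root: r = 9
General solution: y = (C₁ + C₂x)e^(9x)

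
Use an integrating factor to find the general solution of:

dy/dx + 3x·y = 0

Using integrating factor method:

General solution: y = Ce^(-3x^2/2)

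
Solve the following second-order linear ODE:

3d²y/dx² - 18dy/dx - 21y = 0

Characteristic equation: 3r² - 18r - 21 = 0
Divide by 3: r² - 6r - 7 = 0
Roots: r = 7, -1 (distinct real)
General solution: y = C₁e^(7x) + C₂e^(-x)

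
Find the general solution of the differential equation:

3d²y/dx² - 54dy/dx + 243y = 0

Characteristic equation: 3r² - 54r + 243 = 0
Divide by 3: r² - 18r + 81 = 0
Factored: (r - 9)² = 0
Repeated root: r = 9
General solution: y = (C₁ + C₂x)e^(9x)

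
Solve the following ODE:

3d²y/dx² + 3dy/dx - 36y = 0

Characteristic equation: 3r² + 3r - 36 = 0
Divide by 3: r² + r - 12 = 0
Roots: r = 3, -4 (distinct real)
General solution: y = C₁e^(3x) + C₂e^(-4x)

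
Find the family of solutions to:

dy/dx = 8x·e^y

Separating variables and integrating:
-e^(-y) = 4x² + C

General solution: y = -ln(C - 4x²)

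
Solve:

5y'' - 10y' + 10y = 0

Characteristic equation: 5r² - 10r + 10 = 0
Divide by 5: r² - 2r + 2 = 0
Roots: r = 1 ± i (complex conjugates)
General solution: y = e^x(C₁cos(x) + C₂sin(x))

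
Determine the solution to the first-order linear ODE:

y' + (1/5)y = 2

Using integrating factor method:

General solution: y = 10 + Ce^(-x/5)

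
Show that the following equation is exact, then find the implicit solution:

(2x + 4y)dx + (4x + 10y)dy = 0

Verify exactness: ∂M/∂y = ∂N/∂x ✓
Find F(x,y) such that ∂F/∂x = M, ∂F/∂y = N
Solution: x² + 4xy + 5y² = C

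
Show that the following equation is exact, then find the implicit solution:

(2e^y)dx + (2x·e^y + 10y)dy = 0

Verify exactness: ∂M/∂y = ∂N/∂x ✓
Find F(x,y) such that ∂F/∂x = M, ∂F/∂y = N
Solution: 2x·e^y + 5y² = C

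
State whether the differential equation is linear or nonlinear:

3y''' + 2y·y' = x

Nonlinear (product y·y')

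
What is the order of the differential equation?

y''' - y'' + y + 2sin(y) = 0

The order is 3 (highest derivative is of order 3).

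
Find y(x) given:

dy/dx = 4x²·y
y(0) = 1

General solution: y = Ce^(4x³/3)
Applying IC y(0) = 1:
Particular solution: y = e^(4x³/3)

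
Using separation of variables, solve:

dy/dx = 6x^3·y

Separating variables and integrating:
ln|y| = 3x^4/2 + C

General solution: y = Ce^(3x^4/2)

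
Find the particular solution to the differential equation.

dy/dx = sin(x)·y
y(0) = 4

General solution: y = Ce^(-cos(x))
Applying IC y(0) = 4:
Particular solution: y = 4e^(1-cos(x))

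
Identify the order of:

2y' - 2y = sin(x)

The order is 1 (highest derivative is of order 1).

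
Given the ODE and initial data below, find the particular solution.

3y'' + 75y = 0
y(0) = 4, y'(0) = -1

General solution: y = C₁cos(5x) + C₂sin(5x)
Complex roots r = ±5i
Applying ICs: C₁ = 4, C₂ = -1/5
Particular solution: y = 4cos(5x) - (1/5)sin(5x)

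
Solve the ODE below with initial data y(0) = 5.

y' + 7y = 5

General solution: y = 5/7 + Ce^(-7x)
Applying y(0) = 5: C = 5 - 5/7 = 30/7
Particular solution: y = 5/7 + (30/7)e^(-7x)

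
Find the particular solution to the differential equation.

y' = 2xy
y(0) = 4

General solution: y = Ce^(x²)
Applying IC y(0) = 4:
Particular solution: y = 4e^(x²)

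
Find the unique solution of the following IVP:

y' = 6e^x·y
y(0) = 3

General solution: y = Ce^(6e^x)
Applying IC y(0) = 3:
Particular solution: y = 3e^(6(e^x - 1))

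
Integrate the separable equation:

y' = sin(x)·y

Separating variables and integrating:
ln|y| = -cos(x) + C

General solution: y = Ce^(-cos(x))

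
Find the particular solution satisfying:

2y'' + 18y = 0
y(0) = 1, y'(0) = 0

General solution: y = C₁cos(3x) + C₂sin(3x)
Complex roots r = ±3i
Applying ICs: C₁ = 1, C₂ = 0
Particular solution: y = cos(3x)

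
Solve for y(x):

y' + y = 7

Using integrating factor method:

General solution: y = 7 + Ce^(-x)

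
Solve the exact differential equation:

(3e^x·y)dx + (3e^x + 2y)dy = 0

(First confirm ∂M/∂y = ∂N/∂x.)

Verify exactness: ∂M/∂y = ∂N/∂x ✓
Find F(x,y) such that ∂F/∂x = M, ∂F/∂y = N
Solution: 3e^x·y + y² = C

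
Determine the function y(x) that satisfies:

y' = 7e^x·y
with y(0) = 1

General solution: y = Ce^(7e^x)
Applying IC y(0) = 1:
Particular solution: y = e^(7(e^x - 1))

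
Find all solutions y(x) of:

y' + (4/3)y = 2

Using integrating factor method:

General solution: y = 3/2 + Ce^(-4x/3)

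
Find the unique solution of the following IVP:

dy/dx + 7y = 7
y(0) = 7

General solution: y = 1 + Ce^(-7x)
Applying y(0) = 7: C = 7 - 1 = 6
Particular solution: y = 1 + 6e^(-7x)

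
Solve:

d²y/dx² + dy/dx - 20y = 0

Characteristic equation: r² + r - 20 = 0
Roots: r = 4, -5 (distinct real)
General solution: y = C₁e^(4x) + C₂e^(-5x)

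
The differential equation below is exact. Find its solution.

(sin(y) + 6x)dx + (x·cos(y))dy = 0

Verify exactness: ∂M/∂y = ∂N/∂x ✓
Find F(x,y) such that ∂F/∂x = M, ∂F/∂y = N
Solution: x·sin(y) + 3x² = C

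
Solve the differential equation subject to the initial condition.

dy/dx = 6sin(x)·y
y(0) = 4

General solution: y = Ce^(-6cos(x))
Applying IC y(0) = 4:
Particular solution: y = 4e^(6(1-cos(x)))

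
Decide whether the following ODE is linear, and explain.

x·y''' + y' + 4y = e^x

Linear (y and its derivatives appear to the first power only, no products of y terms)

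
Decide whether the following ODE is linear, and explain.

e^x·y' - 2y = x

Linear (y and its derivatives appear to the first power only, no products of y terms)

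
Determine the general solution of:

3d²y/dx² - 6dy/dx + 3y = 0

Characteristic equation: 3r² - 6r + 3 = 0
Divide by 3: r² - 2r + 1 = 0
Factored: (r - 1)² = 0
Repeated root: r = 1
General solution: y = (C₁ + C₂x)e^x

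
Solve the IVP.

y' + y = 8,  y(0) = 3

General solution: y = 8 + Ce^(-x)
Applying y(0) = 3: C = 3 - 8 = -5
Particular solution: y = 8 - 5e^(-x)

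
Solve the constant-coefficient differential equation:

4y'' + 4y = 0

Characteristic equation: 4r² + 4 = 0
Divide by 4: r² + 1 = 0
Roots: r = ±i (complex conjugates)
General solution: y = C₁cos(x) + C₂sin(x)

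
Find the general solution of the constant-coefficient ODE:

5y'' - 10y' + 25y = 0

Characteristic equation: 5r² - 10r + 25 = 0
Divide by 5: r² - 2r + 5 = 0
Roots: r = 1 ± 2i (complex conjugates)
General solution: y = e^x(C₁cos(2x) + C₂sin(2x))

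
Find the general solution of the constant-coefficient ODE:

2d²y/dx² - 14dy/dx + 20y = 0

Characteristic equation: 2r² - 14r + 20 = 0
Divide by 2: r² - 7r + 10 = 0
Roots: r = 2, 5 (distinct real)
General solution: y = C₁e^(2x) + C₂e^(5x)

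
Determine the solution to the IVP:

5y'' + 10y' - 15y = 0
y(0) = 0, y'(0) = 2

General solution: y = C₁e^x + C₂e^(-3x)
Applying ICs: C₁ = 1/2, C₂ = -1/2
Particular solution: y = (1/2)e^x - (1/2)e^(-3x)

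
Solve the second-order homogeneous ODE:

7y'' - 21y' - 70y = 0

Characteristic equation: 7r² - 21r - 70 = 0
Divide by 7: r² - 3r - 10 = 0
Roots: r = 5, -2 (distinct real)
General solution: y = C₁e^(5x) + C₂e^(-2x)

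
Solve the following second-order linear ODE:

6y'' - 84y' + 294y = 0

Characteristic equation: 6r² - 84r + 294 = 0
Divide by 6: r² - 14r + 49 = 0
Factored: (r - 7)² = 0
Repeated root: r = 7
General solution: y = (C₁ + C₂x)e^(7x)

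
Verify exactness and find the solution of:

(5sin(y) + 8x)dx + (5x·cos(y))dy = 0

Verify exactness: ∂M/∂y = ∂N/∂x ✓
Find F(x,y) such that ∂F/∂x = M, ∂F/∂y = N
Solution: 5x·sin(y) + 4x² = C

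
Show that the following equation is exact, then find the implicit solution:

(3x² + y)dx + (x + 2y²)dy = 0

Verify exactness: ∂M/∂y = ∂N/∂x ✓
Find F(x,y) such that ∂F/∂x = M, ∂F/∂y = N
Solution: x³ + xy + 2y³/3 = C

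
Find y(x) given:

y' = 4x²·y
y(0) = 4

General solution: y = Ce^(4x³/3)
Applying IC y(0) = 4:
Particular solution: y = 4e^(4x³/3)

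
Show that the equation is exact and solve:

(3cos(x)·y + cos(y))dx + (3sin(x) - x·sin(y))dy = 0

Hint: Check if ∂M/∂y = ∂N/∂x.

Verify exactness: ∂M/∂y = ∂N/∂x ✓
Find F(x,y) such that ∂F/∂x = M, ∂F/∂y = N
Solution: 3sin(x)·y + x·cos(y) = C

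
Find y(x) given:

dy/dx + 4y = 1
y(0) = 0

General solution: y = 1/4 + Ce^(-4x)
Applying y(0) = 0: C = 0 - 1/4 = -1/4
Particular solution: y = 1/4 - (1/4)e^(-4x)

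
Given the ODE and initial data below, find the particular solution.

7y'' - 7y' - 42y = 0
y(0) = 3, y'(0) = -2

General solution: y = C₁e^(3x) + C₂e^(-2x)
Applying ICs: C₁ = 4/5, C₂ = 11/5
Particular solution: y = (4/5)e^(3x) + (11/5)e^(-2x)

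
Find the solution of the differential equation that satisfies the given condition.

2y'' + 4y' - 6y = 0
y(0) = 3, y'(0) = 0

General solution: y = C₁e^x + C₂e^(-3x)
Applying ICs: C₁ = 9/4, C₂ = 3/4
Particular solution: y = (9/4)e^x + (3/4)e^(-3x)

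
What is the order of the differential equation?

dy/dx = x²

The order is 1 (highest derivative is of order 1).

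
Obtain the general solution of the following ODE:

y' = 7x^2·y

Separating variables and integrating:
ln|y| = 7x^3/3 + C

General solution: y = Ce^(7x^3/3)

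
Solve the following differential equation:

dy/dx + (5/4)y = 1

Using integrating factor method:

General solution: y = 4/5 + Ce^(-5x/4)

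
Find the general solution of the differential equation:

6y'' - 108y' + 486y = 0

Characteristic equation: 6r² - 108r + 486 = 0
Divide by 6: r² - 18r + 81 = 0
Factored: (r - 9)² = 0
Repeated root: r = 9
General solution: y = (C₁ + C₂x)e^(9x)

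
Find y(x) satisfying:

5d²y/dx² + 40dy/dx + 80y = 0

Characteristic equation: 5r² + 40r + 80 = 0
Divide by 5: r² + 8r + 16 = 0
Factored: (r + 4)² = 0
Repeated root: r = -4
General solution: y = (C₁ + C₂x)e^(-4x)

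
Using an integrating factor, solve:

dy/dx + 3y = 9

Using integrating factor method:

General solution: y = 3 + Ce^(-3x)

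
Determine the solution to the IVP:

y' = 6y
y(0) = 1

General solution: y = Ce^(6x)
Applying IC y(0) = 1:
Particular solution: y = e^(6x)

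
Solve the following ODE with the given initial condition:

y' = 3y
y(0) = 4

General solution: y = Ce^(3x)
Applying IC y(0) = 4:
Particular solution: y = 4e^(3x)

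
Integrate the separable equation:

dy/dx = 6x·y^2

Separating variables and integrating:
-1/y = 3x^2 + C

General solution: y^-1 = -3x^2 + C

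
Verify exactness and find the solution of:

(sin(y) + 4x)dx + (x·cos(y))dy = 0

Verify exactness: ∂M/∂y = ∂N/∂x ✓
Find F(x,y) such that ∂F/∂x = M, ∂F/∂y = N
Solution: x·sin(y) + 2x² = C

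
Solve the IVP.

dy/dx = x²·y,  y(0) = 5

General solution: y = Ce^(x³/3)
Applying IC y(0) = 5:
Particular solution: y = 5e^(x³/3)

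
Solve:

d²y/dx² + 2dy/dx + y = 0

Characteristic equation: r² + 2r + 1 = 0
Factored: (r + 1)² = 0
Repeated root: r = -1
General solution: y = (C₁ + C₂x)e^(-x)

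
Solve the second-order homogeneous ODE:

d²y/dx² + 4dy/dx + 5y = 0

Characteristic equation: r² + 4r + 5 = 0
Roots: r = -2 ± i (complex conjugates)
General solution: y = e^(-2x)(C₁cos(x) + C₂sin(x))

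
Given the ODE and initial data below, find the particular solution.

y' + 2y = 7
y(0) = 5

General solution: y = 7/2 + Ce^(-2x)
Applying y(0) = 5: C = 5 - 7/2 = 3/2
Particular solution: y = 7/2 + (3/2)e^(-2x)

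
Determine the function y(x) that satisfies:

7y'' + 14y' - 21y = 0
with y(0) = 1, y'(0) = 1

General solution: y = C₁e^x + C₂e^(-3x)
Applying ICs: C₁ = 1, C₂ = 0
Particular solution: y = e^x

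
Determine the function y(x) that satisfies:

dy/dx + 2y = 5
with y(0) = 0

General solution: y = 5/2 + Ce^(-2x)
Applying y(0) = 0: C = 0 - 5/2 = -5/2
Particular solution: y = 5/2 - (5/2)e^(-2x)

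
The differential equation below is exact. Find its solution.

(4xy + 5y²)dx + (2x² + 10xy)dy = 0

Verify exactness: ∂M/∂y = ∂N/∂x ✓
Find F(x,y) such that ∂F/∂x = M, ∂F/∂y = N
Solution: 2x²y + 5xy² = C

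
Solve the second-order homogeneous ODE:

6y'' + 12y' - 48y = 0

Characteristic equation: 6r² + 12r - 48 = 0
Divide by 6: r² + 2r - 8 = 0
Roots: r = 2, -4 (distinct real)
General solution: y = C₁e^(2x) + C₂e^(-4x)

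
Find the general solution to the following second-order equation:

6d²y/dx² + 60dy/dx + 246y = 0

Characteristic equation: 6r² + 60r + 246 = 0
Divide by 6: r² + 10r + 41 = 0
Roots: r = -5 ± 4i (complex conjugates)
General solution: y = e^(-5x)(C₁cos(4x) + C₂sin(4x))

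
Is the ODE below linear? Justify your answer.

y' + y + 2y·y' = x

No. Nonlinear (product y·y')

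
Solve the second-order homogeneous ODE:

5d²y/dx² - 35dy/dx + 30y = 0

Characteristic equation: 5r² - 35r + 30 = 0
Divide by 5: r² - 7r + 6 = 0
Roots: r = 1, 6 (distinct real)
General solution: y = C₁e^x + C₂e^(6x)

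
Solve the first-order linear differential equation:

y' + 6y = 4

Using integrating factor method:

General solution: y = 2/3 + Ce^(-6x)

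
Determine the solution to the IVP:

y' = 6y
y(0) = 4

General solution: y = Ce^(6x)
Applying IC y(0) = 4:
Particular solution: y = 4e^(6x)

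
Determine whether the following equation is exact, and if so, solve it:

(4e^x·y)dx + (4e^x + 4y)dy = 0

Verify exactness: ∂M/∂y = ∂N/∂x ✓
Find F(x,y) such that ∂F/∂x = M, ∂F/∂y = N
Solution: 4e^x·y + 2y² = C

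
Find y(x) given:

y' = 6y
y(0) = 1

General solution: y = Ce^(6x)
Applying IC y(0) = 1:
Particular solution: y = e^(6x)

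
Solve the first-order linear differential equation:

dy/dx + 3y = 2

Using integrating factor method:

General solution: y = 2/3 + Ce^(-3x)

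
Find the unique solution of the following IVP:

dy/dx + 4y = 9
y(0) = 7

General solution: y = 9/4 + Ce^(-4x)
Applying y(0) = 7: C = 7 - 9/4 = 19/4
Particular solution: y = 9/4 + (19/4)e^(-4x)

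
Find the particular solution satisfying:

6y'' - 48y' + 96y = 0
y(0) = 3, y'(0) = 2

General solution: y = (C₁ + C₂x)e^(4x)
Repeated root r = 4
Applying ICs: C₁ = 3, C₂ = -10
Particular solution: y = (3 - 10x)e^(4x)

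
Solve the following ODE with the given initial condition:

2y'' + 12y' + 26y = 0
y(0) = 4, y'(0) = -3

General solution: y = e^(-3x)(C₁cos(2x) + C₂sin(2x))
Complex roots r = -3 ± 2i
Applying ICs: C₁ = 4, C₂ = 9/2
Particular solution: y = e^(-3x)(4cos(2x) + (9/2)sin(2x))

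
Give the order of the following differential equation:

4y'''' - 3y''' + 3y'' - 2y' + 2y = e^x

The order is 4 (highest derivative is of order 4).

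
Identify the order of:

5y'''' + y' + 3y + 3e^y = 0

The order is 4 (highest derivative is of order 4).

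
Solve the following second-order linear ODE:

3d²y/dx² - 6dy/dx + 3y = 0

Characteristic equation: 3r² - 6r + 3 = 0
Divide by 3: r² - 2r + 1 = 0
Factored: (r - 1)² = 0
Repeated root: r = 1
General solution: y = (C₁ + C₂x)e^x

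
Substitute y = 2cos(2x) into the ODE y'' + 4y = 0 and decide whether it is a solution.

Verification:
y'' = -8cos(2x)
y'' + 4y = 0 ✓

Yes, it is a solution.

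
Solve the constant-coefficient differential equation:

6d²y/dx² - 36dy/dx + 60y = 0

Characteristic equation: 6r² - 36r + 60 = 0
Divide by 6: r² - 6r + 10 = 0
Roots: r = 3 ± i (complex conjugates)
General solution: y = e^(3x)(C₁cos(x) + C₂sin(x))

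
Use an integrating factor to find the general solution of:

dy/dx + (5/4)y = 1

Using integrating factor method:

General solution: y = 4/5 + Ce^(-5x/4)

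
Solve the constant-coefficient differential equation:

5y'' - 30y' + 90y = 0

Characteristic equation: 5r² - 30r + 90 = 0
Divide by 5: r² - 6r + 18 = 0
Roots: r = 3 ± 3i (complex conjugates)
General solution: y = e^(3x)(C₁cos(3x) + C₂sin(3x))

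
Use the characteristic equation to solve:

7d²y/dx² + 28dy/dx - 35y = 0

Characteristic equation: 7r² + 28r - 35 = 0
Divide by 7: r² + 4r - 5 = 0
Roots: r = 1, -5 (distinct real)
General solution: y = C₁e^x + C₂e^(-5x)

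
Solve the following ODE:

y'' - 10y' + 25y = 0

Characteristic equation: r² - 10r + 25 = 0
Factored: (r - 5)² = 0
Repeated root: r = 5
General solution: y = (C₁ + C₂x)e^(5x)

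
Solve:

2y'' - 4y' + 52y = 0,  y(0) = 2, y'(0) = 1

General solution: y = e^x(C₁cos(5x) + C₂sin(5x))
Complex roots r = 1 ± 5i
Applying ICs: C₁ = 2, C₂ = -1/5
Particular solution: y = e^x(2cos(5x) - (1/5)sin(5x))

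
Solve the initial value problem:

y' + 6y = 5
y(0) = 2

General solution: y = 5/6 + Ce^(-6x)
Applying y(0) = 2: C = 2 - 5/6 = 7/6
Particular solution: y = 5/6 + (7/6)e^(-6x)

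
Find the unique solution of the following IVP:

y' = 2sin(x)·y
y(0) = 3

General solution: y = Ce^(-2cos(x))
Applying IC y(0) = 3:
Particular solution: y = 3e^(2(1-cos(x)))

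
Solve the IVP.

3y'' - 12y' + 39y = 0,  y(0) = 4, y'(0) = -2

General solution: y = e^(2x)(C₁cos(3x) + C₂sin(3x))
Complex roots r = 2 ± 3i
Applying ICs: C₁ = 4, C₂ = -10/3
Particular solution: y = e^(2x)(4cos(3x) - (10/3)sin(3x))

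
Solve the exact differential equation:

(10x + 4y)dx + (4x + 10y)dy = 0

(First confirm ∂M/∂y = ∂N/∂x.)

Verify exactness: ∂M/∂y = ∂N/∂x ✓
Find F(x,y) such that ∂F/∂x = M, ∂F/∂y = N
Solution: 5x² + 4xy + 5y² = C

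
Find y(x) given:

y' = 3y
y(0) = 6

General solution: y = Ce^(3x)
Applying IC y(0) = 6:
Particular solution: y = 6e^(3x)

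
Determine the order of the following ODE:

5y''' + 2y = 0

The order is 3 (highest derivative is of order 3).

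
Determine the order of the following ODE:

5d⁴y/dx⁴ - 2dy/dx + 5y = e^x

The order is 4 (highest derivative is of order 4).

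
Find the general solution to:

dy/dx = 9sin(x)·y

Separating variables and integrating:
ln|y| = -9cos(x) + C

General solution: y = Ce^(-9cos(x))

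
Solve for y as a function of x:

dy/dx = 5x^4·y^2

Separating variables and integrating:
-1/y = x^5 + C

General solution: y^-1 = -x^5 + C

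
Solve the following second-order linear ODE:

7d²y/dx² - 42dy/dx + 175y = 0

Characteristic equation: 7r² - 42r + 175 = 0
Divide by 7: r² - 6r + 25 = 0
Roots: r = 3 ± 4i (complex conjugates)
General solution: y = e^(3x)(C₁cos(4x) + C₂sin(4x))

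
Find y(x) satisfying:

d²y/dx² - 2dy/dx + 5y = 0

Characteristic equation: r² - 2r + 5 = 0
Roots: r = 1 ± 2i (complex conjugates)
General solution: y = e^x(C₁cos(2x) + C₂sin(2x))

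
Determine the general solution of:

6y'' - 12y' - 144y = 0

Characteristic equation: 6r² - 12r - 144 = 0
Divide by 6: r² - 2r - 24 = 0
Roots: r = 6, -4 (distinct real)
General solution: y = C₁e^(6x) + C₂e^(-4x)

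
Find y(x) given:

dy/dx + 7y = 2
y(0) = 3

General solution: y = 2/7 + Ce^(-7x)
Applying y(0) = 3: C = 3 - 2/7 = 19/7
Particular solution: y = 2/7 + (19/7)e^(-7x)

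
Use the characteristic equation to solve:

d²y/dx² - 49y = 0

Characteristic equation: r² - 49 = 0
Roots: r = 7, -7 (distinct real)
General solution: y = C₁e^(7x) + C₂e^(-7x)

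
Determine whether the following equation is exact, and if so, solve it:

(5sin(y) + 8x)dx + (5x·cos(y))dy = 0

Verify exactness: ∂M/∂y = ∂N/∂x ✓
Find F(x,y) such that ∂F/∂x = M, ∂F/∂y = N
Solution: 5x·sin(y) + 4x² = C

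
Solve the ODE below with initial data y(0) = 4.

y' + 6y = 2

General solution: y = 1/3 + Ce^(-6x)
Applying y(0) = 4: C = 4 - 1/3 = 11/3
Particular solution: y = 1/3 + (11/3)e^(-6x)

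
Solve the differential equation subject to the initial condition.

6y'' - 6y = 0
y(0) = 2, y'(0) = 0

General solution: y = C₁e^x + C₂e^(-x)
Applying ICs: C₁ = 1, C₂ = 1
Particular solution: y = e^x + e^(-x)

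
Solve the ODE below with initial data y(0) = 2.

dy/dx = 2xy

General solution: y = Ce^(x²)
Applying IC y(0) = 2:
Particular solution: y = 2e^(x²)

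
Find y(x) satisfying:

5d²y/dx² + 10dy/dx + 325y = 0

Characteristic equation: 5r² + 10r + 325 = 0
Divide by 5: r² + 2r + 65 = 0
Roots: r = -1 ± 8i (complex conjugates)
General solution: y = e^(-x)(C₁cos(8x) + C₂sin(8x))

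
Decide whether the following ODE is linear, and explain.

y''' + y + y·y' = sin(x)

Nonlinear (product y·y')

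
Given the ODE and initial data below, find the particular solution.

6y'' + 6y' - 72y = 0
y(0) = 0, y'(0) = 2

General solution: y = C₁e^(3x) + C₂e^(-4x)
Applying ICs: C₁ = 2/7, C₂ = -2/7
Particular solution: y = (2/7)e^(3x) - (2/7)e^(-4x)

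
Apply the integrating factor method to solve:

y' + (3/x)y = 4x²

Using integrating factor method:

General solution: y = (2/3)x^3 + Cx^(-3)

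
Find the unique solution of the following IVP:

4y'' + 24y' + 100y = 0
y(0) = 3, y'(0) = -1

General solution: y = e^(-3x)(C₁cos(4x) + C₂sin(4x))
Complex roots r = -3 ± 4i
Applying ICs: C₁ = 3, C₂ = 2
Particular solution: y = e^(-3x)(3cos(4x) + 2sin(4x))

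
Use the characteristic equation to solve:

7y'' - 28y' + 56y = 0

Characteristic equation: 7r² - 28r + 56 = 0
Divide by 7: r² - 4r + 8 = 0
Roots: r = 2 ± 2i (complex conjugates)
General solution: y = e^(2x)(C₁cos(2x) + C₂sin(2x))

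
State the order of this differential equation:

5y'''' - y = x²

The order is 4 (highest derivative is of order 4).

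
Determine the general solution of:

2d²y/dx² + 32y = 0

Characteristic equation: 2r² + 32 = 0
Divide by 2: r² + 16 = 0
Roots: r = ±4i (complex conjugates)
General solution: y = C₁cos(4x) + C₂sin(4x)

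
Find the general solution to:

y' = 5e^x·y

Separating variables and integrating:
ln|y| = 5e^x + C

General solution: y = Ce^(5e^x)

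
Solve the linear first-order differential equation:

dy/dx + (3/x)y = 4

Using integrating factor method:

General solution: y = x + Cx^(-3)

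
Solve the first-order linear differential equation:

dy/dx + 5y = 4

Using integrating factor method:

General solution: y = 4/5 + Ce^(-5x)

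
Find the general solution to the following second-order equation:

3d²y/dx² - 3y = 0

Characteristic equation: 3r² - 3 = 0
Divide by 3: r² - 1 = 0
Roots: r = 1, -1 (distinct real)
General solution: y = C₁e^x + C₂e^(-x)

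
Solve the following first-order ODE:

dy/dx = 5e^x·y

Separating variables and integrating:
ln|y| = 5e^x + C

General solution: y = Ce^(5e^x)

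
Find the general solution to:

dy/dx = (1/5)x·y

Separating variables and integrating:
ln|y| = x^2/10 + C

General solution: y = Ce^(x^2/10)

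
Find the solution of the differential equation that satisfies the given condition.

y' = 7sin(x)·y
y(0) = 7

General solution: y = Ce^(-7cos(x))
Applying IC y(0) = 7:
Particular solution: y = 7e^(7(1-cos(x)))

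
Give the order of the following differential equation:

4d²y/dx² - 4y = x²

The order is 2 (highest derivative is of order 2).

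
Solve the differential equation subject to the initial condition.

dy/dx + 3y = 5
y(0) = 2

General solution: y = 5/3 + Ce^(-3x)
Applying y(0) = 2: C = 2 - 5/3 = 1/3
Particular solution: y = 5/3 + (1/3)e^(-3x)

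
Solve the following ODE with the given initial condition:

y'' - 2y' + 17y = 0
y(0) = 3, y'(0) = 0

General solution: y = e^x(C₁cos(4x) + C₂sin(4x))
Complex roots r = 1 ± 4i
Applying ICs: C₁ = 3, C₂ = -3/4
Particular solution: y = e^x(3cos(4x) - (3/4)sin(4x))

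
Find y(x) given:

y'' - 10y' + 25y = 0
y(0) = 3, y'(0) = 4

General solution: y = (C₁ + C₂x)e^(5x)
Repeated root r = 5
Applying ICs: C₁ = 3, C₂ = -11
Particular solution: y = (3 - 11x)e^(5x)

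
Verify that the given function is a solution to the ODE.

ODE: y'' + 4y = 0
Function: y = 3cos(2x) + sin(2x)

Verification:
y'' = -12cos(2x) - 4sin(2x)
y'' + 4y = 0 ✓

Yes, it is a solution.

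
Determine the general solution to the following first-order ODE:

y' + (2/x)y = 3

Using integrating factor method:

General solution: y = x + Cx^(-2)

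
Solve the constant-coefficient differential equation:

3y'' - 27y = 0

Characteristic equation: 3r² - 27 = 0
Divide by 3: r² - 9 = 0
Roots: r = 3, -3 (distinct real)
General solution: y = C₁e^(3x) + C₂e^(-3x)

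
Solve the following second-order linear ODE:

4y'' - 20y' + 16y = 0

Characteristic equation: 4r² - 20r + 16 = 0
Divide by 4: r² - 5r + 4 = 0
Roots: r = 4, 1 (distinct real)
General solution: y = C₁e^(4x) + C₂e^x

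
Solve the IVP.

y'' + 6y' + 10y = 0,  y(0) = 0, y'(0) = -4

General solution: y = e^(-3x)(C₁cos(x) + C₂sin(x))
Complex roots r = -3 ± i
Applying ICs: C₁ = 0, C₂ = -4
Particular solution: y = e^(-3x)(-4sin(x))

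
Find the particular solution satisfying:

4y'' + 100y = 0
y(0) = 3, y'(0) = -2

General solution: y = C₁cos(5x) + C₂sin(5x)
Complex roots r = ±5i
Applying ICs: C₁ = 3, C₂ = -2/5
Particular solution: y = 3cos(5x) - (2/5)sin(5x)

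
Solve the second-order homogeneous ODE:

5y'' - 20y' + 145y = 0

Characteristic equation: 5r² - 20r + 145 = 0
Divide by 5: r² - 4r + 29 = 0
Roots: r = 2 ± 5i (complex conjugates)
General solution: y = e^(2x)(C₁cos(5x) + C₂sin(5x))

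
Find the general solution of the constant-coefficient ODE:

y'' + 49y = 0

Characteristic equation: r² + 49 = 0
Roots: r = ±7i (complex conjugates)
General solution: y = C₁cos(7x) + C₂sin(7x)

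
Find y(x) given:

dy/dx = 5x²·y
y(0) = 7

General solution: y = Ce^(5x³/3)
Applying IC y(0) = 7:
Particular solution: y = 7e^(5x³/3)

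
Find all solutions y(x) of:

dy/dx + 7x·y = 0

Using integrating factor method:

General solution: y = Ce^(-7x^2/2)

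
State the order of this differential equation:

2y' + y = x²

The order is 1 (highest derivative is of order 1).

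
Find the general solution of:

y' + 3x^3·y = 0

Using integrating factor method:

General solution: y = Ce^(-3x^4/4)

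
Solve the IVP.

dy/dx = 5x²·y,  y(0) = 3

General solution: y = Ce^(5x³/3)
Applying IC y(0) = 3:
Particular solution: y = 3e^(5x³/3)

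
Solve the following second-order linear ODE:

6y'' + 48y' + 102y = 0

Characteristic equation: 6r² + 48r + 102 = 0
Divide by 6: r² + 8r + 17 = 0
Roots: r = -4 ± i (complex conjugates)
General solution: y = e^(-4x)(C₁cos(x) + C₂sin(x))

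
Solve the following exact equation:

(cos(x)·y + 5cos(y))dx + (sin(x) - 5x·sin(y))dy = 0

Verify exactness: ∂M/∂y = ∂N/∂x ✓
Find F(x,y) such that ∂F/∂x = M, ∂F/∂y = N
Solution: sin(x)·y + 5x·cos(y) = C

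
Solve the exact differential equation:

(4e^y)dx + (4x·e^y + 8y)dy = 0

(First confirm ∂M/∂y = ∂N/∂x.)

Verify exactness: ∂M/∂y = ∂N/∂x ✓
Find F(x,y) such that ∂F/∂x = M, ∂F/∂y = N
Solution: 4x·e^y + 4y² = C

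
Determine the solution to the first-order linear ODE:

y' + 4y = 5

Using integrating factor method:

General solution: y = 5/4 + Ce^(-4x)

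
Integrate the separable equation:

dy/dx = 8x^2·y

Separating variables and integrating:
ln|y| = 8x^3/3 + C

General solution: y = Ce^(8x^3/3)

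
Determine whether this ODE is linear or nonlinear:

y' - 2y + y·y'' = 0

Nonlinear (y·y'' term)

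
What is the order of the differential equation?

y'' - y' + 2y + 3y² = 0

The order is 2 (highest derivative is of order 2).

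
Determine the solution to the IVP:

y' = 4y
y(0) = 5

General solution: y = Ce^(4x)
Applying IC y(0) = 5:
Particular solution: y = 5e^(4x)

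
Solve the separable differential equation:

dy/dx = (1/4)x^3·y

Separating variables and integrating:
ln|y| = x^4/16 + C

General solution: y = Ce^(x^4/16)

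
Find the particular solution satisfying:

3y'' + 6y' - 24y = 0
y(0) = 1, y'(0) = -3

General solution: y = C₁e^(2x) + C₂e^(-4x)
Applying ICs: C₁ = 1/6, C₂ = 5/6
Particular solution: y = (1/6)e^(2x) + (5/6)e^(-4x)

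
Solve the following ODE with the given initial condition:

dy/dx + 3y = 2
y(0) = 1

General solution: y = 2/3 + Ce^(-3x)
Applying y(0) = 1: C = 1 - 2/3 = 1/3
Particular solution: y = 2/3 + (1/3)e^(-3x)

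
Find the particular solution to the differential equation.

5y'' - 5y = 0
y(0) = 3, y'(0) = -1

General solution: y = C₁e^x + C₂e^(-x)
Applying ICs: C₁ = 1, C₂ = 2
Particular solution: y = e^x + 2e^(-x)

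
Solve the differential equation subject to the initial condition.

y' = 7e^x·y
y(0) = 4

General solution: y = Ce^(7e^x)
Applying IC y(0) = 4:
Particular solution: y = 4e^(7(e^x - 1))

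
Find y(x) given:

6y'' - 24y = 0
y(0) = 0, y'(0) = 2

General solution: y = C₁e^(2x) + C₂e^(-2x)
Applying ICs: C₁ = 1/2, C₂ = -1/2
Particular solution: y = (1/2)e^(2x) - (1/2)e^(-2x)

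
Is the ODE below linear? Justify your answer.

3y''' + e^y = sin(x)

No. Nonlinear (e^y is nonlinear in y)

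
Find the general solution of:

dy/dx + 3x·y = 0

Using integrating factor method:

General solution: y = Ce^(-3x^2/2)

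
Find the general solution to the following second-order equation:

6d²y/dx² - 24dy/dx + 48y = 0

Characteristic equation: 6r² - 24r + 48 = 0
Divide by 6: r² - 4r + 8 = 0
Roots: r = 2 ± 2i (complex conjugates)
General solution: y = e^(2x)(C₁cos(2x) + C₂sin(2x))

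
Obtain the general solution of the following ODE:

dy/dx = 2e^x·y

Separating variables and integrating:
ln|y| = 2e^x + C

General solution: y = Ce^(2e^x)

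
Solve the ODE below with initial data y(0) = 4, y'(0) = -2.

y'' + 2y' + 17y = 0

General solution: y = e^(-x)(C₁cos(4x) + C₂sin(4x))
Complex roots r = -1 ± 4i
Applying ICs: C₁ = 4, C₂ = 1/2
Particular solution: y = e^(-x)(4cos(4x) + (1/2)sin(4x))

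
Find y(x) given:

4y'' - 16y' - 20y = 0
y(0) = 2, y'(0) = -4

General solution: y = C₁e^(5x) + C₂e^(-x)
Applying ICs: C₁ = -1/3, C₂ = 7/3
Particular solution: y = -(1/3)e^(5x) + (7/3)e^(-x)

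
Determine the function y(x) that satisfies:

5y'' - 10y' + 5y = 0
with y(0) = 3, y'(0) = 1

General solution: y = (C₁ + C₂x)e^x
Repeated root r = 1
Applying ICs: C₁ = 3, C₂ = -2
Particular solution: y = (3 - 2x)e^x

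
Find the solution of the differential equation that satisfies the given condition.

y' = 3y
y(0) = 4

General solution: y = Ce^(3x)
Applying IC y(0) = 4:
Particular solution: y = 4e^(3x)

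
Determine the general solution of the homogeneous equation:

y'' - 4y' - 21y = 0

Characteristic equation: r² - 4r - 21 = 0
Roots: r = 7, -3 (distinct real)
General solution: y = C₁e^(7x) + C₂e^(-3x)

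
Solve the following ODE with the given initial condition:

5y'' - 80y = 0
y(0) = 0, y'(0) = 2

General solution: y = C₁e^(4x) + C₂e^(-4x)
Applying ICs: C₁ = 1/4, C₂ = -1/4
Particular solution: y = (1/4)e^(4x) - (1/4)e^(-4x)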